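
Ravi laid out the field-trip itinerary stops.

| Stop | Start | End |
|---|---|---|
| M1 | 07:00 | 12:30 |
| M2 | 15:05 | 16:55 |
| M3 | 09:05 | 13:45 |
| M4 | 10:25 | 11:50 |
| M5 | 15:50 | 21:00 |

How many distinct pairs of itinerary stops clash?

4

Two intervals overlap when each starts before the other ends.
Sorted by start: M1, M3, M4, M2, M5.
M3 starts before M1 ends → M1 and M3 overlap.
M4 starts before M1 ends → M1 and M4 overlap.
M2 starts after M1 ends; M1 is clear from here.
M4 starts before M3 ends → M3 and M4 overlap.
M2 starts after M3 ends; M3 is clear from here.
M2 starts after M4 ends; M4 is clear from here.
M5 starts before M2 ends → M2 and M5 overlap.
Overlapping pairs: M1 & M3, M1 & M4, M2 & M5, M3 & M4 — 4 in total.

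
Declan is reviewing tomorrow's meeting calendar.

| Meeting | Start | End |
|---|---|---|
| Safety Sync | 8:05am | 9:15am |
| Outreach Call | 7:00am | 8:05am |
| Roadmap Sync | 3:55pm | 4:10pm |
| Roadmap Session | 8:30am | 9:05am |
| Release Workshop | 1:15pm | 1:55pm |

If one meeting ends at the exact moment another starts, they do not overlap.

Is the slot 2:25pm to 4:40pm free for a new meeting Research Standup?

Outreach Call: ends 8:05am at or before Research Standup starts 2:25pm → clear.
Safety Sync: ends 9:15am at or before Research Standup starts 2:25pm → clear.
Roadmap Session: ends 9:05am at or before Research Standup starts 2:25pm → clear.
Release Workshop: ends 1:55pm at or before Research Standup starts 2:25pm → clear.
Roadmap Sync: starts 3:55pm before Research Standup ends 4:40pm, and ends 4:10pm after Research Standup starts 2:25pm → overlap.
Research Standup overlaps Roadmap Sync.

No — it overlaps Roadmap Sync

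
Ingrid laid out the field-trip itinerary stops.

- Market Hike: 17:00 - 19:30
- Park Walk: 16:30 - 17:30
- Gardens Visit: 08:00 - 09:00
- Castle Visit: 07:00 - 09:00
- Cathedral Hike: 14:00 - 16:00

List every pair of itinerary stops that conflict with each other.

Sorted by start: Castle Visit, Gardens Visit, Cathedral Hike, Park Walk, Market Hike.
Gardens Visit starts before Castle Visit ends → Castle Visit and Gardens Visit overlap.
Cathedral Hike starts after Castle Visit ends, so Castle Visit has no further overlaps.
Cathedral Hike starts after Gardens Visit ends, so Gardens Visit has no further overlaps.
Park Walk starts after Cathedral Hike ends, so Cathedral Hike has no further overlaps.
Market Hike starts before Park Walk ends → Park Walk and Market Hike overlap.

Castle Visit & Gardens Visit, Market Hike & Park Walk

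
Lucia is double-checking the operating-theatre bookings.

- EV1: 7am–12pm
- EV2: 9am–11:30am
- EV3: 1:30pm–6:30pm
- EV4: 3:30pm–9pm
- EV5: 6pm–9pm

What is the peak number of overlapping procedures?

3

Walk through starts and ends in time order (an end at T is processed before a start at T):
7am start EV1 → 1
9am start EV2 → 2
11:30am end EV2 → 1
12pm end EV1 → 0
1:30pm start EV3 → 1
3:30pm start EV4 → 2
6pm start EV5 → 3
6:30pm end EV3 → 2
9pm end EV4 → 1
9pm end EV5 → 0
Peak is 3, at 6pm (EV3, EV4, EV5).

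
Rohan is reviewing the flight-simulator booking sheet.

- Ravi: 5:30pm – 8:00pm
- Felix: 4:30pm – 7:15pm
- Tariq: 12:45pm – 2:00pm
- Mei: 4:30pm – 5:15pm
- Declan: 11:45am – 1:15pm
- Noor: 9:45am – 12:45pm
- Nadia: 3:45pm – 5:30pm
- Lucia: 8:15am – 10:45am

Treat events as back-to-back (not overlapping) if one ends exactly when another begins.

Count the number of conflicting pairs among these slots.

7

Two intervals overlap when each starts before the other ends.
Sorted by start: Lucia, Noor, Declan, Tariq, Nadia, Felix, Mei, Ravi.
Noor starts before Lucia ends → Lucia and Noor overlap.
Declan starts after Lucia ends, so Lucia has no further overlaps.
Declan starts before Noor ends → Noor and Declan overlap.
Tariq starts exactly when Noor ends (back-to-back, no overlap), so Noor has no further overlaps.
Tariq starts before Declan ends → Declan and Tariq overlap.
Nadia starts after Declan ends, so Declan has no further overlaps.
Nadia starts after Tariq ends, so Tariq has no further overlaps.
Felix starts before Nadia ends → Nadia and Felix overlap.
Mei starts before Nadia ends → Nadia and Mei overlap.
Ravi starts exactly when Nadia ends (back-to-back, no overlap).
Mei starts before Felix ends → Felix and Mei overlap.
Ravi starts before Felix ends → Felix and Ravi overlap.
Ravi starts after Mei ends.
Overlapping pairs: Declan & Noor, Declan & Tariq, Felix & Mei, Felix & Nadia, Felix & Ravi, Lucia & Noor, Mei & Nadia — 7 in total.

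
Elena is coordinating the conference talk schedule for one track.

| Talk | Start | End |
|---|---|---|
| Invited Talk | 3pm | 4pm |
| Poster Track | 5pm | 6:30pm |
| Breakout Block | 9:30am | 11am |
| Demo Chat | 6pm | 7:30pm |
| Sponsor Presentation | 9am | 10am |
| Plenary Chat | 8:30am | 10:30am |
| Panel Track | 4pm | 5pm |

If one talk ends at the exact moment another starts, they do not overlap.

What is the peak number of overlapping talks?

3

Walk through starts and ends in time order (an end at T is processed before a start at T):
8:30am start Plenary Chat → 1
9am start Sponsor Presentation → 2
9:30am start Breakout Block → 3
10am end Sponsor Presentation → 2
10:30am end Plenary Chat → 1
11am end Breakout Block → 0
3pm start Invited Talk → 1
4pm end Invited Talk → 0
4pm start Panel Track → 1
5pm end Panel Track → 0
5pm start Poster Track → 1
6pm start Demo Chat → 2
6:30pm end Poster Track → 1
7:30pm end Demo Chat → 0
Peak is 3, at 9:30am (Breakout Block, Plenary Chat, Sponsor Presentation).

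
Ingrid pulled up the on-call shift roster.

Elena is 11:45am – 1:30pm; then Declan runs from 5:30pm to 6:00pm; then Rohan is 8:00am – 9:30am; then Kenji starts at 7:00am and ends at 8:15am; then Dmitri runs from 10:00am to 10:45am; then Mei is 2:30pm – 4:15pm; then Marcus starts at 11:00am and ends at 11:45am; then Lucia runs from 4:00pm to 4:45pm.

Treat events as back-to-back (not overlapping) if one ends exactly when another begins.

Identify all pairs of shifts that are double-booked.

Kenji & Rohan, Lucia & Mei

Sorted by start: Kenji, Rohan, Dmitri, Marcus, Elena, Mei, Lucia, Declan.
Rohan starts before Kenji ends → Kenji and Rohan overlap.
Dmitri starts after Kenji ends, so nothing later overlaps Kenji either.
Dmitri starts after Rohan ends, so nothing later overlaps Rohan either.
Marcus starts after Dmitri ends, so nothing later overlaps Dmitri either.
Elena starts exactly when Marcus ends (back-to-back, no overlap), so nothing later overlaps Marcus either.
Mei starts after Elena ends, so nothing later overlaps Elena either.
Lucia starts before Mei ends → Mei and Lucia overlap.
Declan starts after Mei ends.
Declan starts after Lucia ends.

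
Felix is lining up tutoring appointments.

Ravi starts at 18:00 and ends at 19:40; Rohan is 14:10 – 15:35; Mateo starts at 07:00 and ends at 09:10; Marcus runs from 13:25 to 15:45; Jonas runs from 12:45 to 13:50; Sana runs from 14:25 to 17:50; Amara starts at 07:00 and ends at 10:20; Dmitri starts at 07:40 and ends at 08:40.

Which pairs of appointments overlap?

Two intervals overlap when each starts before the other ends.
Sorted by start: Amara, Mateo, Dmitri, Jonas, Marcus, Rohan, Sana, Ravi.
Mateo starts before Amara ends → Amara and Mateo overlap.
Dmitri starts before Amara ends → Amara and Dmitri overlap.
Jonas starts after Amara ends — done with Amara.
Dmitri starts before Mateo ends → Mateo and Dmitri overlap.
Jonas starts after Mateo ends — done with Mateo.
Jonas starts after Dmitri ends — done with Dmitri.
Marcus starts before Jonas ends → Jonas and Marcus overlap.
Rohan starts after Jonas ends — done with Jonas.
Rohan starts before Marcus ends → Marcus and Rohan overlap.
Sana starts before Marcus ends → Marcus and Sana overlap.
Ravi starts after Marcus ends.
Sana starts before Rohan ends → Rohan and Sana overlap.
Ravi starts after Rohan ends.
Ravi starts after Sana ends.

Amara & Dmitri, Amara & Mateo, Dmitri & Mateo, Jonas & Marcus, Marcus & Rohan, Marcus & Sana, Rohan & Sana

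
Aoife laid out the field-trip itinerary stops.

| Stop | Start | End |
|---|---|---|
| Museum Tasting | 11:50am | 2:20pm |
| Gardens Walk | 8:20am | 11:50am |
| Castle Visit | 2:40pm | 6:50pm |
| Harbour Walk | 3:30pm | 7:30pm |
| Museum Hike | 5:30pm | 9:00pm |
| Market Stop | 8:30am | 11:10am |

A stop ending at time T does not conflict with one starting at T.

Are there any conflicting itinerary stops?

Yes

Check each pair: they overlap iff neither finishes before the other starts.
Sorted by start: Gardens Walk, Market Stop, Museum Tasting, Castle Visit, Harbour Walk, Museum Hike.
Market Stop starts before Gardens Walk ends → Gardens Walk and Market Stop overlap.
That's a conflict, so the schedule is not conflict-free.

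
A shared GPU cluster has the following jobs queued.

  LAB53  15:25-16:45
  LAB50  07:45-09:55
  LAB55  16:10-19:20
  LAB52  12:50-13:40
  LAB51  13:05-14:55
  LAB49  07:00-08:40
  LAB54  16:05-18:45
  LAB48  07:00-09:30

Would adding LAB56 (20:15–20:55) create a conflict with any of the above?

No — it doesn't clash with anything

LAB48: ends 09:30 at or before LAB56 starts 20:15 → clear.
LAB49: ends 08:40 at or before LAB56 starts 20:15 → clear.
LAB50: ends 09:55 at or before LAB56 starts 20:15 → clear.
LAB52: ends 13:40 at or before LAB56 starts 20:15 → clear.
LAB51: ends 14:55 at or before LAB56 starts 20:15 → clear.
LAB53: ends 16:45 at or before LAB56 starts 20:15 → clear.
LAB54: ends 18:45 at or before LAB56 starts 20:15 → clear.
LAB55: ends 19:20 at or before LAB56 starts 20:15 → clear.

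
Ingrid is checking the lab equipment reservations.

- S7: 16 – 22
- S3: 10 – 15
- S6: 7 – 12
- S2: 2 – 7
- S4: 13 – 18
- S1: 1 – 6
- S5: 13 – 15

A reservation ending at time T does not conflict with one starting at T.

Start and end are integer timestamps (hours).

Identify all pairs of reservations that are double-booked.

S1 & S2, S3 & S4, S3 & S5, S3 & S6, S4 & S5, S4 & S7

Two intervals overlap when each starts before the other ends.
Sorted by start: S1, S2, S6, S3, S4, S5, S7.
S2 starts before S1 ends → S1 and S2 overlap.
S6 starts after S1 ends, so nothing later overlaps S1 either.
S6 starts exactly when S2 ends (back-to-back, no overlap), so nothing later overlaps S2 either.
S3 starts before S6 ends → S6 and S3 overlap.
S4 starts after S6 ends, so nothing later overlaps S6 either.
S4 starts before S3 ends → S3 and S4 overlap.
S5 starts before S3 ends → S3 and S5 overlap.
S7 starts after S3 ends.
S5 starts before S4 ends → S4 and S5 overlap.
S7 starts before S4 ends → S4 and S7 overlap.
S7 starts after S5 ends.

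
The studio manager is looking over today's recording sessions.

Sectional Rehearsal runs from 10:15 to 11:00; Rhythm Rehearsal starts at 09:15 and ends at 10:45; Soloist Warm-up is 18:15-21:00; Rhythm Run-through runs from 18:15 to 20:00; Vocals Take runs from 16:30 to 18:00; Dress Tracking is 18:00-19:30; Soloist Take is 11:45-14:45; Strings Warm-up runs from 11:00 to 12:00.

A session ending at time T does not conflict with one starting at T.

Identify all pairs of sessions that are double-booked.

Sorted by start: Rhythm Rehearsal, Sectional Rehearsal, Strings Warm-up, Soloist Take, Vocals Take, Dress Tracking, Soloist Warm-up, Rhythm Run-through.
Sectional Rehearsal starts before Rhythm Rehearsal ends → Rhythm Rehearsal and Sectional Rehearsal overlap.
Strings Warm-up starts after Rhythm Rehearsal ends, so nothing later overlaps Rhythm Rehearsal either.
Strings Warm-up starts exactly when Sectional Rehearsal ends (back-to-back, no overlap), so nothing later overlaps Sectional Rehearsal either.
Soloist Take starts before Strings Warm-up ends → Strings Warm-up and Soloist Take overlap.
Vocals Take starts after Strings Warm-up ends, so nothing later overlaps Strings Warm-up either.
Vocals Take starts after Soloist Take ends, so nothing later overlaps Soloist Take either.
Dress Tracking starts exactly when Vocals Take ends (back-to-back, no overlap), so nothing later overlaps Vocals Take either.
Soloist Warm-up starts before Dress Tracking ends → Dress Tracking and Soloist Warm-up overlap.
Rhythm Run-through starts before Dress Tracking ends → Dress Tracking and Rhythm Run-through overlap.
Rhythm Run-through starts before Soloist Warm-up ends → Soloist Warm-up and Rhythm Run-through overlap.

Dress Tracking & Rhythm Run-through, Dress Tracking & Soloist Warm-up, Rhythm Rehearsal & Sectional Rehearsal, Rhythm Run-through & Soloist Warm-up, Soloist Take & Strings Warm-up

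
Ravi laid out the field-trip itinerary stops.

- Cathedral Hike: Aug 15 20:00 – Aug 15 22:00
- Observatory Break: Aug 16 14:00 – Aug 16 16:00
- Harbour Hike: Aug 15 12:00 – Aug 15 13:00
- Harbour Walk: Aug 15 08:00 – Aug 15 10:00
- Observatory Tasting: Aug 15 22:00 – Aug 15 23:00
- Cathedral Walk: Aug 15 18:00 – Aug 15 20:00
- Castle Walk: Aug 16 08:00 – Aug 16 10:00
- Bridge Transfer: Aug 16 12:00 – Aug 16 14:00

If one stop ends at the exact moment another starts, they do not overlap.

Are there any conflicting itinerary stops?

Sorted by start: Harbour Walk, Harbour Hike, Cathedral Walk, Cathedral Hike, Observatory Tasting, Castle Walk, Bridge Transfer, Observatory Break.
Harbour Hike starts after Harbour Walk ends, so Harbour Walk has no further overlaps.
Cathedral Walk starts after Harbour Hike ends, so Harbour Hike has no further overlaps.
Cathedral Hike starts exactly when Cathedral Walk ends (back-to-back, no overlap), so Cathedral Walk has no further overlaps.
Observatory Tasting starts exactly when Cathedral Hike ends (back-to-back, no overlap), so Cathedral Hike has no further overlaps.
Castle Walk starts after Observatory Tasting ends, so Observatory Tasting has no further overlaps.
Bridge Transfer starts after Castle Walk ends, so Castle Walk has no further overlaps.
Observatory Break starts exactly when Bridge Transfer ends (back-to-back, no overlap).
Every pair is clear; the schedule has no overlaps.

No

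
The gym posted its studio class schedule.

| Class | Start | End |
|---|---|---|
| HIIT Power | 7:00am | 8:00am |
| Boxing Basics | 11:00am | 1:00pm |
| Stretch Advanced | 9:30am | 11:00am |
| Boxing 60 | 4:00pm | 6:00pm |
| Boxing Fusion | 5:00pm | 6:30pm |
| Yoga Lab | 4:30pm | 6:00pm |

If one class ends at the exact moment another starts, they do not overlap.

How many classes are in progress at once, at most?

Walk through starts and ends in time order (an end at T is processed before a start at T):
7:00am start HIIT Power → 1
8:00am end HIIT Power → 0
9:30am start Stretch Advanced → 1
11:00am end Stretch Advanced → 0
11:00am start Boxing Basics → 1
1:00pm end Boxing Basics → 0
4:00pm start Boxing 60 → 1
4:30pm start Yoga Lab → 2
5:00pm start Boxing Fusion → 3
6:00pm end Boxing 60 → 2
6:00pm end Yoga Lab → 1
6:30pm end Boxing Fusion → 0
Peak is 3, at 5:00pm (Boxing 60, Boxing Fusion, Yoga Lab).

3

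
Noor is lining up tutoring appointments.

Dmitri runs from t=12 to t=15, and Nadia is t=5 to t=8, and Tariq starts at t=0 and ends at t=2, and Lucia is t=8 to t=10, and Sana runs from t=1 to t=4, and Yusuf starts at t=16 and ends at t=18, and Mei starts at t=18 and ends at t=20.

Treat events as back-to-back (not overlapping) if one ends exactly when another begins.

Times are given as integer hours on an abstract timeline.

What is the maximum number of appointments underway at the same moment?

2

Sort all start/end points and keep a running count:
t=0 start Tariq → 1
t=1 start Sana → 2
t=2 end Tariq → 1
t=4 end Sana → 0
t=5 start Nadia → 1
t=8 end Nadia → 0
t=8 start Lucia → 1
t=10 end Lucia → 0
t=12 start Dmitri → 1
t=15 end Dmitri → 0
t=16 start Yusuf → 1
t=18 end Yusuf → 0
t=18 start Mei → 1
t=20 end Mei → 0
Peak is 2, at t=1 (Sana, Tariq).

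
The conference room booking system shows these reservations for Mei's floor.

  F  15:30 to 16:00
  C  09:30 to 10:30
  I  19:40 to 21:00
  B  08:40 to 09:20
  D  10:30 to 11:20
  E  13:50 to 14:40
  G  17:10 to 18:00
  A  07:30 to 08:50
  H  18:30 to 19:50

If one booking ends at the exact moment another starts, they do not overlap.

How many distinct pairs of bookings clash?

Sorted by start: A, B, C, D, E, F, G, H, I.
B starts before A ends → A and B overlap.
C starts after A ends, so nothing later overlaps A either.
C starts after B ends, so nothing later overlaps B either.
D starts exactly when C ends (back-to-back, no overlap), so nothing later overlaps C either.
E starts after D ends, so nothing later overlaps D either.
F starts after E ends, so nothing later overlaps E either.
G starts after F ends, so nothing later overlaps F either.
H starts after G ends, so nothing later overlaps G either.
I starts before H ends → H and I overlap.
Overlapping pairs: A & B, H & I — 2 in total.

2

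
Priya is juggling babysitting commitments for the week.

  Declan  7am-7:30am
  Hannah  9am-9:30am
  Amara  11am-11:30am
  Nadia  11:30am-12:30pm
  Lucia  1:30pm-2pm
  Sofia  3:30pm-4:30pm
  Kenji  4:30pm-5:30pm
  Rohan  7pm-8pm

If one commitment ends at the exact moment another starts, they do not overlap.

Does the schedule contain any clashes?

No

Sorted by start: Declan, Hannah, Amara, Nadia, Lucia, Sofia, Kenji, Rohan.
Hannah starts after Declan ends, so nothing later overlaps Declan either.
Amara starts after Hannah ends, so nothing later overlaps Hannah either.
Nadia starts exactly when Amara ends (back-to-back, no overlap), so nothing later overlaps Amara either.
Lucia starts after Nadia ends, so nothing later overlaps Nadia either.
Sofia starts after Lucia ends, so nothing later overlaps Lucia either.
Kenji starts exactly when Sofia ends (back-to-back, no overlap), so nothing later overlaps Sofia either.
Rohan starts after Kenji ends.
Every pair is clear; the schedule has no overlaps.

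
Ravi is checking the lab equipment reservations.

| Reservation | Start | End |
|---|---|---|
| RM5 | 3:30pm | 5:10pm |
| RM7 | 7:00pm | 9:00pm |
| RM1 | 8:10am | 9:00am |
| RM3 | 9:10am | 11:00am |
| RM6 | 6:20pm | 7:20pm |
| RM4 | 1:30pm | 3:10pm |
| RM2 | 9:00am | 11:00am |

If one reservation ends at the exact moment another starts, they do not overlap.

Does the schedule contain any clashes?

Yes

Sorted by start: RM1, RM2, RM3, RM4, RM5, RM6, RM7.
RM2 starts exactly when RM1 ends (back-to-back, no overlap) — done with RM1.
RM3 starts before RM2 ends → RM2 and RM3 overlap.
That's a conflict, so the schedule is not conflict-free.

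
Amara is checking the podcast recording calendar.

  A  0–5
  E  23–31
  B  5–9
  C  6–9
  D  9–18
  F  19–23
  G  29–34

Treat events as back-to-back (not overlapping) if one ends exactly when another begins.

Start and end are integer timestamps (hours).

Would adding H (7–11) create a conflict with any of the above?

A: ends 5 at or before H starts 7 → clear.
B: starts 5 before H ends 11, and ends 9 after H starts 7 → overlap.
C: starts 6 before H ends 11, and ends 9 after H starts 7 → overlap.
D: starts 9 before H ends 11, and ends 18 after H starts 7 → overlap.
F: starts 19 at or after H ends 11 → clear.
E: starts 23 at or after H ends 11 → clear.
G: starts 29 at or after H ends 11 → clear.
H overlaps B, C, D.

Yes — it overlaps B, C, D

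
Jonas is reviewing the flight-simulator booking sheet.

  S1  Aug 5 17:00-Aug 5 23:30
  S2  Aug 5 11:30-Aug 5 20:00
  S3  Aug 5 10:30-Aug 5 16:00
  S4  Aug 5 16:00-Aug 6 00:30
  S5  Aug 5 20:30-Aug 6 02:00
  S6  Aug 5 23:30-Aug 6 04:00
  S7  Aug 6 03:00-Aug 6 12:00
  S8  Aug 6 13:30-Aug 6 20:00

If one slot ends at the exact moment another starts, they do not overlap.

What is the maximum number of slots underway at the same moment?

Sweep the timeline, counting +1 at each start and −1 at each end (ends before starts at a tie):
Aug 5 10:30 start S3 → 1
Aug 5 11:30 start S2 → 2
Aug 5 16:00 end S3 → 1
Aug 5 16:00 start S4 → 2
Aug 5 17:00 start S1 → 3
Aug 5 20:00 end S2 → 2
Aug 5 20:30 start S5 → 3
Aug 5 23:30 end S1 → 2
Aug 5 23:30 start S6 → 3
Aug 6 00:30 end S4 → 2
Aug 6 02:00 end S5 → 1
Aug 6 03:00 start S7 → 2
Aug 6 04:00 end S6 → 1
Aug 6 12:00 end S7 → 0
Aug 6 13:30 start S8 → 1
Aug 6 20:00 end S8 → 0
Peak is 3, at Aug 5 17:00 (S1, S2, S4).

3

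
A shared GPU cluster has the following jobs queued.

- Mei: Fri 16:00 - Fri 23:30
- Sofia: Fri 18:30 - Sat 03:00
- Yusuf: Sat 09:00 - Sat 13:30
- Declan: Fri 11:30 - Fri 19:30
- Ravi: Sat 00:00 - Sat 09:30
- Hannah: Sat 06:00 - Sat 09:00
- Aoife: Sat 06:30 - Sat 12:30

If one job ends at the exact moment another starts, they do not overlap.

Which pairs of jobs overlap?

Aoife & Hannah, Aoife & Ravi, Aoife & Yusuf, Declan & Mei, Declan & Sofia, Hannah & Ravi, Mei & Sofia, Ravi & Sofia, Ravi & Yusuf

Sorted by start: Declan, Mei, Sofia, Ravi, Hannah, Aoife, Yusuf.
Mei starts before Declan ends → Declan and Mei overlap.
Sofia starts before Declan ends → Declan and Sofia overlap.
Ravi starts after Declan ends, so Declan has no further overlaps.
Sofia starts before Mei ends → Mei and Sofia overlap.
Ravi starts after Mei ends, so Mei has no further overlaps.
Ravi starts before Sofia ends → Sofia and Ravi overlap.
Hannah starts after Sofia ends, so Sofia has no further overlaps.
Hannah starts before Ravi ends → Ravi and Hannah overlap.
Aoife starts before Ravi ends → Ravi and Aoife overlap.
Yusuf starts before Ravi ends → Ravi and Yusuf overlap.
Aoife starts before Hannah ends → Hannah and Aoife overlap.
Yusuf starts exactly when Hannah ends (back-to-back, no overlap).
Yusuf starts before Aoife ends → Aoife and Yusuf overlap.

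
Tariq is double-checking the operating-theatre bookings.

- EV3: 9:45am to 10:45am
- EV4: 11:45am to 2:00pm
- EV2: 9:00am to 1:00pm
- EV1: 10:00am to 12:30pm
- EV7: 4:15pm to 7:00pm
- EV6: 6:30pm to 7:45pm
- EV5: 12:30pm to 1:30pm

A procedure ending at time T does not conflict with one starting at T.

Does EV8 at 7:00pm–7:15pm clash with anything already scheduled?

EV2: ends 1:00pm at or before EV8 starts 7:00pm → clear.
EV3: ends 10:45am at or before EV8 starts 7:00pm → clear.
EV1: ends 12:30pm at or before EV8 starts 7:00pm → clear.
EV4: ends 2:00pm at or before EV8 starts 7:00pm → clear.
EV5: ends 1:30pm at or before EV8 starts 7:00pm → clear.
EV7: ends 7:00pm at or before EV8 starts 7:00pm → clear.
EV6: starts 6:30pm before EV8 ends 7:15pm, and ends 7:45pm after EV8 starts 7:00pm → overlap.
EV8 overlaps EV6.

Yes — it overlaps EV6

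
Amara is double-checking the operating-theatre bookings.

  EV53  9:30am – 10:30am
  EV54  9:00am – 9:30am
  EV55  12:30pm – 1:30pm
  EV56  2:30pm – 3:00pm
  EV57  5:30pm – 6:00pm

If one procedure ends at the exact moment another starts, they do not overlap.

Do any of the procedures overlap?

No

Sorted by start: EV54, EV53, EV55, EV56, EV57.
EV53 starts exactly when EV54 ends (back-to-back, no overlap); EV54 is clear from here.
EV55 starts after EV53 ends; EV53 is clear from here.
EV56 starts after EV55 ends; EV55 is clear from here.
EV57 starts after EV56 ends.
Every pair is clear; the schedule has no overlaps.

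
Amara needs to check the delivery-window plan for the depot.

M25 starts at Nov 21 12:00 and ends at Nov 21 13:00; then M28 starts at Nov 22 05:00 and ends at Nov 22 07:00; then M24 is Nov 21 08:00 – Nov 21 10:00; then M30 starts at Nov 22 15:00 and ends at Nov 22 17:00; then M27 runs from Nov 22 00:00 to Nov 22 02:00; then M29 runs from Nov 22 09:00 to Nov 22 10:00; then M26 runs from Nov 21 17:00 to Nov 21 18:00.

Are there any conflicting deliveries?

Sorted by start: M24, M25, M26, M27, M28, M29, M30.
M25 starts after M24 ends, so M24 has no further overlaps.
M26 starts after M25 ends, so M25 has no further overlaps.
M27 starts after M26 ends, so M26 has no further overlaps.
M28 starts after M27 ends, so M27 has no further overlaps.
M29 starts after M28 ends, so M28 has no further overlaps.
M30 starts after M29 ends.
Every pair is clear; the schedule has no overlaps.

No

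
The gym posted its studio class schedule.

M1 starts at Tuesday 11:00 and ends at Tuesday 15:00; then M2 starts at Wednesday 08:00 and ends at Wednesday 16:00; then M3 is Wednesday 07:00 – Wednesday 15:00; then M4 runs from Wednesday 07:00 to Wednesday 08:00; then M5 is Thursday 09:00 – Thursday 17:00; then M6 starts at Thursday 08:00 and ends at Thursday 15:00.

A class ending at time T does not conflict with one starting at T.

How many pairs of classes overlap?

3

Sorted by start: M1, M3, M4, M2, M6, M5.
M3 starts after M1 ends, so M1 has no further overlaps.
M4 starts before M3 ends → M3 and M4 overlap.
M2 starts before M3 ends → M3 and M2 overlap.
M6 starts after M3 ends, so M3 has no further overlaps.
M2 starts exactly when M4 ends (back-to-back, no overlap), so M4 has no further overlaps.
M6 starts after M2 ends, so M2 has no further overlaps.
M5 starts before M6 ends → M6 and M5 overlap.
Overlapping pairs: M2 & M3, M3 & M4, M5 & M6 — 3 in total.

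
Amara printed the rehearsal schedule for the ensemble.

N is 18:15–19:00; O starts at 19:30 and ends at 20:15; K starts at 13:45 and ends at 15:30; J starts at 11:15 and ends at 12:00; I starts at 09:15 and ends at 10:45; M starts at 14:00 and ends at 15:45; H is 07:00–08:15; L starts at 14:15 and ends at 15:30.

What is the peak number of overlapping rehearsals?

3

Sweep the timeline, counting +1 at each start and −1 at each end (ends before starts at a tie):
07:00 start H → 1
08:15 end H → 0
09:15 start I → 1
10:45 end I → 0
11:15 start J → 1
12:00 end J → 0
13:45 start K → 1
14:00 start M → 2
14:15 start L → 3
15:30 end K → 2
15:30 end L → 1
15:45 end M → 0
18:15 start N → 1
19:00 end N → 0
19:30 start O → 1
20:15 end O → 0
Peak is 3, at 14:15 (K, L, M).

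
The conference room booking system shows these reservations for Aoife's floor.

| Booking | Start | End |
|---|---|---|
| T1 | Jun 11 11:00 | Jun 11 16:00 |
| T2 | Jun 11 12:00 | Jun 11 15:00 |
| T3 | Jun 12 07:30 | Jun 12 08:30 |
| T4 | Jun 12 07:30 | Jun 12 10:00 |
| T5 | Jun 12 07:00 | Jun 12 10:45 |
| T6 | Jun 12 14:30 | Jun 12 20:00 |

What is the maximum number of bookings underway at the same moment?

3

Sweep the timeline, counting +1 at each start and −1 at each end (ends before starts at a tie):
Jun 11 11:00 start T1 → 1
Jun 11 12:00 start T2 → 2
Jun 11 15:00 end T2 → 1
Jun 11 16:00 end T1 → 0
Jun 12 07:00 start T5 → 1
Jun 12 07:30 start T3 → 2
Jun 12 07:30 start T4 → 3
Jun 12 08:30 end T3 → 2
Jun 12 10:00 end T4 → 1
Jun 12 10:45 end T5 → 0
Jun 12 14:30 start T6 → 1
Jun 12 20:00 end T6 → 0
Peak is 3, at Jun 12 07:30 (T3, T4, T5).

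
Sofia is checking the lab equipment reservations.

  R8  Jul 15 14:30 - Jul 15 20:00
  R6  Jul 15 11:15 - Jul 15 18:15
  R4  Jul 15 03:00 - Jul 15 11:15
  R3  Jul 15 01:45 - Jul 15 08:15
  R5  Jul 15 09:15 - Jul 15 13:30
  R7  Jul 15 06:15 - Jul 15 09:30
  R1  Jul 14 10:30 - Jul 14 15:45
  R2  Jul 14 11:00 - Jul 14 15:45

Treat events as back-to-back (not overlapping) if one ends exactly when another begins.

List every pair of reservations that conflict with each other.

R1 & R2, R3 & R4, R3 & R7, R4 & R5, R4 & R7, R5 & R6, R5 & R7, R6 & R8

Two intervals overlap when each starts before the other ends.
Sorted by start: R1, R2, R3, R4, R7, R5, R6, R8.
R2 starts before R1 ends → R1 and R2 overlap.
R3 starts after R1 ends — done with R1.
R3 starts after R2 ends — done with R2.
R4 starts before R3 ends → R3 and R4 overlap.
R7 starts before R3 ends → R3 and R7 overlap.
R5 starts after R3 ends — done with R3.
R7 starts before R4 ends → R4 and R7 overlap.
R5 starts before R4 ends → R4 and R5 overlap.
R6 starts exactly when R4 ends (back-to-back, no overlap) — done with R4.
R5 starts before R7 ends → R7 and R5 overlap.
R6 starts after R7 ends — done with R7.
R6 starts before R5 ends → R5 and R6 overlap.
R8 starts after R5 ends.
R8 starts before R6 ends → R6 and R8 overlap.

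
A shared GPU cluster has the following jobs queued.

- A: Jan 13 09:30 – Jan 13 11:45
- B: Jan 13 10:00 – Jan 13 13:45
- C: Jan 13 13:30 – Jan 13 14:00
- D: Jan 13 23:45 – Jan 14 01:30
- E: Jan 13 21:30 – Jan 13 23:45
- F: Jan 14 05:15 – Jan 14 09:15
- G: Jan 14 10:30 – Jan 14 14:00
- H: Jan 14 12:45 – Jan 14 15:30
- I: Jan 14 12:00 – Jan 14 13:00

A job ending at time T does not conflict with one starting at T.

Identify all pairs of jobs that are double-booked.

A & B, B & C, G & H, G & I, H & I

Sorted by start: A, B, C, E, D, F, G, I, H.
B starts before A ends → A and B overlap.
C starts after A ends — done with A.
C starts before B ends → B and C overlap.
E starts after B ends — done with B.
E starts after C ends — done with C.
D starts exactly when E ends (back-to-back, no overlap) — done with E.
F starts after D ends — done with D.
G starts after F ends — done with F.
I starts before G ends → G and I overlap.
H starts before G ends → G and H overlap.
H starts before I ends → I and H overlap.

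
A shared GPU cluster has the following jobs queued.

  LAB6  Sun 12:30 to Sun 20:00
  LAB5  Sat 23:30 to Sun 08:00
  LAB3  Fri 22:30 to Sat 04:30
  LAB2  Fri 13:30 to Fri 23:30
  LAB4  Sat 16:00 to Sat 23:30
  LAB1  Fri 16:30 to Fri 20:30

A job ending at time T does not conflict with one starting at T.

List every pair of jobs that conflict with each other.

Sorted by start: LAB2, LAB1, LAB3, LAB4, LAB5, LAB6.
LAB1 starts before LAB2 ends → LAB2 and LAB1 overlap.
LAB3 starts before LAB2 ends → LAB2 and LAB3 overlap.
LAB4 starts after LAB2 ends, so nothing later overlaps LAB2 either.
LAB3 starts after LAB1 ends, so nothing later overlaps LAB1 either.
LAB4 starts after LAB3 ends, so nothing later overlaps LAB3 either.
LAB5 starts exactly when LAB4 ends (back-to-back, no overlap), so nothing later overlaps LAB4 either.
LAB6 starts after LAB5 ends.

LAB1 & LAB2, LAB2 & LAB3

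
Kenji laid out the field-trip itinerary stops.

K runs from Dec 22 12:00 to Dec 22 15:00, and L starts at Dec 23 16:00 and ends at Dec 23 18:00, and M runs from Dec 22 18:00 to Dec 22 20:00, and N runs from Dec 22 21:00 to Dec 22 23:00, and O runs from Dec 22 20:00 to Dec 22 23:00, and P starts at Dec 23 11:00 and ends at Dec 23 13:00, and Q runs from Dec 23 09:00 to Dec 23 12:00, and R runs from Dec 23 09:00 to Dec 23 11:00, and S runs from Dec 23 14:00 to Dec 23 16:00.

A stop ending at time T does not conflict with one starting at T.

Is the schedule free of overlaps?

No

Check each pair: they overlap iff neither finishes before the other starts.
Sorted by start: K, M, O, N, Q, R, P, S, L.
M starts after K ends, so nothing later overlaps K either.
O starts exactly when M ends (back-to-back, no overlap), so nothing later overlaps M either.
N starts before O ends → O and N overlap.
That's a conflict, so the schedule is not conflict-free.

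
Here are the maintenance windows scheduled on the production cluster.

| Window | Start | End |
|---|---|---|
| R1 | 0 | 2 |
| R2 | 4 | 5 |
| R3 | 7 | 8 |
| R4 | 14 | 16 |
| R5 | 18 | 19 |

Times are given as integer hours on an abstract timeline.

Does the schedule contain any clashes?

Sorted by start: R1, R2, R3, R4, R5.
R2 starts after R1 ends, so nothing later overlaps R1 either.
R3 starts after R2 ends, so nothing later overlaps R2 either.
R4 starts after R3 ends, so nothing later overlaps R3 either.
R5 starts after R4 ends.
Every pair is clear; the schedule has no overlaps.

No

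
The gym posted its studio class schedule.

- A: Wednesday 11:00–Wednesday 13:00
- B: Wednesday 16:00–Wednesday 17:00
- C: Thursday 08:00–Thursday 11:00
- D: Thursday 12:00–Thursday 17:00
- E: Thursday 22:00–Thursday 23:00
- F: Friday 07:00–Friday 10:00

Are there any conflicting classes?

No

Sorted by start: A, B, C, D, E, F.
B starts after A ends; A is clear from here.
C starts after B ends; B is clear from here.
D starts after C ends; C is clear from here.
E starts after D ends; D is clear from here.
F starts after E ends.
Every pair is clear; the schedule has no overlaps.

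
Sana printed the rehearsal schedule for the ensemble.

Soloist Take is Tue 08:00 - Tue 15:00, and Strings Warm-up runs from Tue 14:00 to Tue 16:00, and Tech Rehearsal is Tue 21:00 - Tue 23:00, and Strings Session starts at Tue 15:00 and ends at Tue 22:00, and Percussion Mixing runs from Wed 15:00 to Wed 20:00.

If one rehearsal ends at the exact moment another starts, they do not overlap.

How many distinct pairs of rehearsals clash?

Sorted by start: Soloist Take, Strings Warm-up, Strings Session, Tech Rehearsal, Percussion Mixing.
Strings Warm-up starts before Soloist Take ends → Soloist Take and Strings Warm-up overlap.
Strings Session starts exactly when Soloist Take ends (back-to-back, no overlap), so nothing later overlaps Soloist Take either.
Strings Session starts before Strings Warm-up ends → Strings Warm-up and Strings Session overlap.
Tech Rehearsal starts after Strings Warm-up ends, so nothing later overlaps Strings Warm-up either.
Tech Rehearsal starts before Strings Session ends → Strings Session and Tech Rehearsal overlap.
Percussion Mixing starts after Strings Session ends.
Percussion Mixing starts after Tech Rehearsal ends.
Overlapping pairs: Soloist Take & Strings Warm-up, Strings Session & Strings Warm-up, Strings Session & Tech Rehearsal — 3 in total.

3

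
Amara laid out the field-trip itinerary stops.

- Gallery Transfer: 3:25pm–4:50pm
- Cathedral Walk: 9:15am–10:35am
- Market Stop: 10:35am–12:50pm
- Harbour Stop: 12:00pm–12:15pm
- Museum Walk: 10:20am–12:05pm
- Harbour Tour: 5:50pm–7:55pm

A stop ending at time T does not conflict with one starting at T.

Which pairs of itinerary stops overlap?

Two intervals overlap when each starts before the other ends.
Sorted by start: Cathedral Walk, Museum Walk, Market Stop, Harbour Stop, Gallery Transfer, Harbour Tour.
Museum Walk starts before Cathedral Walk ends → Cathedral Walk and Museum Walk overlap.
Market Stop starts exactly when Cathedral Walk ends (back-to-back, no overlap) — done with Cathedral Walk.
Market Stop starts before Museum Walk ends → Museum Walk and Market Stop overlap.
Harbour Stop starts before Museum Walk ends → Museum Walk and Harbour Stop overlap.
Gallery Transfer starts after Museum Walk ends — done with Museum Walk.
Harbour Stop starts before Market Stop ends → Market Stop and Harbour Stop overlap.
Gallery Transfer starts after Market Stop ends — done with Market Stop.
Gallery Transfer starts after Harbour Stop ends — done with Harbour Stop.
Harbour Tour starts after Gallery Transfer ends.

Cathedral Walk & Museum Walk, Harbour Stop & Market Stop, Harbour Stop & Museum Walk, Market Stop & Museum Walk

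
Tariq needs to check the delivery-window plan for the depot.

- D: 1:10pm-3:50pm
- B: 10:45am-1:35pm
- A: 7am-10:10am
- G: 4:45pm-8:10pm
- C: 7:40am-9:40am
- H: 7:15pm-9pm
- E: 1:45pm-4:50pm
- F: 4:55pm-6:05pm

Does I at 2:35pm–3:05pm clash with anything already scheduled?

A: ends 10:10am at or before I starts 2:35pm → clear.
C: ends 9:40am at or before I starts 2:35pm → clear.
B: ends 1:35pm at or before I starts 2:35pm → clear.
D: starts 1:10pm before I ends 3:05pm, and ends 3:50pm after I starts 2:35pm → overlap.
E: starts 1:45pm before I ends 3:05pm, and ends 4:50pm after I starts 2:35pm → overlap.
G: starts 4:45pm at or after I ends 3:05pm → clear.
F: starts 4:55pm at or after I ends 3:05pm → clear.
H: starts 7:15pm at or after I ends 3:05pm → clear.
I overlaps D, E.

Yes — it overlaps D, E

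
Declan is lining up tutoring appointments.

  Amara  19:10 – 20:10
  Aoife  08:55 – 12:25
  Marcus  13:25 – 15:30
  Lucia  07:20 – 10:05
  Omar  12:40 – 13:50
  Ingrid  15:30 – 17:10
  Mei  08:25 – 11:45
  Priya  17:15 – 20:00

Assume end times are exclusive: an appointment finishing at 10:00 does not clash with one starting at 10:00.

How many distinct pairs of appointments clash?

Sorted by start: Lucia, Mei, Aoife, Omar, Marcus, Ingrid, Priya, Amara.
Mei starts before Lucia ends → Lucia and Mei overlap.
Aoife starts before Lucia ends → Lucia and Aoife overlap.
Omar starts after Lucia ends, so nothing later overlaps Lucia either.
Aoife starts before Mei ends → Mei and Aoife overlap.
Omar starts after Mei ends, so nothing later overlaps Mei either.
Omar starts after Aoife ends, so nothing later overlaps Aoife either.
Marcus starts before Omar ends → Omar and Marcus overlap.
Ingrid starts after Omar ends, so nothing later overlaps Omar either.
Ingrid starts exactly when Marcus ends (back-to-back, no overlap), so nothing later overlaps Marcus either.
Priya starts after Ingrid ends, so nothing later overlaps Ingrid either.
Amara starts before Priya ends → Priya and Amara overlap.
Overlapping pairs: Amara & Priya, Aoife & Lucia, Aoife & Mei, Lucia & Mei, Marcus & Omar — 5 in total.

5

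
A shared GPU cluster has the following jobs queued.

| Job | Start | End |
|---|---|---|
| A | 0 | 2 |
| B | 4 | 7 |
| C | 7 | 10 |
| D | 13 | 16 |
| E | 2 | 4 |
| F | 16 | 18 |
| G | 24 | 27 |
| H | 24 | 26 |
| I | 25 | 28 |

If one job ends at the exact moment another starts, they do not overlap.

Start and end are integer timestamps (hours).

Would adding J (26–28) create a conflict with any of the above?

A: ends 2 at or before J starts 26 → clear.
E: ends 4 at or before J starts 26 → clear.
B: ends 7 at or before J starts 26 → clear.
C: ends 10 at or before J starts 26 → clear.
D: ends 16 at or before J starts 26 → clear.
F: ends 18 at or before J starts 26 → clear.
G: starts 24 before J ends 28, and ends 27 after J starts 26 → overlap.
H: ends 26 at or before J starts 26 → clear.
I: starts 25 before J ends 28, and ends 28 after J starts 26 → overlap.
J overlaps G, I.

Yes — it overlaps G, I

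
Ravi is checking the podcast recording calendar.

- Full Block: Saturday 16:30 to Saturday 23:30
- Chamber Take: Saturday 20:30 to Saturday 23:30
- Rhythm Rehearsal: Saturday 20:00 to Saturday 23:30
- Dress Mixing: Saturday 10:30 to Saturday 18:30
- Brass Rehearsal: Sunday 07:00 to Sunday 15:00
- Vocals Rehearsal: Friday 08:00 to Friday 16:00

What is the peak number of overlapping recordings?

3

Sweep the timeline, counting +1 at each start and −1 at each end (ends before starts at a tie):
Friday 08:00 start Vocals Rehearsal → 1
Friday 16:00 end Vocals Rehearsal → 0
Saturday 10:30 start Dress Mixing → 1
Saturday 16:30 start Full Block → 2
Saturday 18:30 end Dress Mixing → 1
Saturday 20:00 start Rhythm Rehearsal → 2
Saturday 20:30 start Chamber Take → 3
Saturday 23:30 end Chamber Take → 2
Saturday 23:30 end Full Block → 1
Saturday 23:30 end Rhythm Rehearsal → 0
Sunday 07:00 start Brass Rehearsal → 1
Sunday 15:00 end Brass Rehearsal → 0
Peak is 3, at Saturday 20:30 (Chamber Take, Full Block, Rhythm Rehearsal).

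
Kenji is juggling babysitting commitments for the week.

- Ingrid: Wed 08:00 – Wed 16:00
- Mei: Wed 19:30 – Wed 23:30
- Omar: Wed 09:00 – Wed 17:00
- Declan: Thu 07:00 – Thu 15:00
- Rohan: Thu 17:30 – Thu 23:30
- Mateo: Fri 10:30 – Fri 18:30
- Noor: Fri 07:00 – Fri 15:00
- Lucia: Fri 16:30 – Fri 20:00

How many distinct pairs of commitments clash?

Sorted by start: Ingrid, Omar, Mei, Declan, Rohan, Noor, Mateo, Lucia.
Omar starts before Ingrid ends → Ingrid and Omar overlap.
Mei starts after Ingrid ends; Ingrid is clear from here.
Mei starts after Omar ends; Omar is clear from here.
Declan starts after Mei ends; Mei is clear from here.
Rohan starts after Declan ends; Declan is clear from here.
Noor starts after Rohan ends; Rohan is clear from here.
Mateo starts before Noor ends → Noor and Mateo overlap.
Lucia starts after Noor ends.
Lucia starts before Mateo ends → Mateo and Lucia overlap.
Overlapping pairs: Ingrid & Omar, Lucia & Mateo, Mateo & Noor — 3 in total.

3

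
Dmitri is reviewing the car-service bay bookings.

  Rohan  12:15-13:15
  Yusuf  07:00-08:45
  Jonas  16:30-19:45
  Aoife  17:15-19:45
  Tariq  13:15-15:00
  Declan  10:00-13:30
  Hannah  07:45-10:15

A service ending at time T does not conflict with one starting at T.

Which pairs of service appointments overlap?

Aoife & Jonas, Declan & Hannah, Declan & Rohan, Declan & Tariq, Hannah & Yusuf

Sorted by start: Yusuf, Hannah, Declan, Rohan, Tariq, Jonas, Aoife.
Hannah starts before Yusuf ends → Yusuf and Hannah overlap.
Declan starts after Yusuf ends — done with Yusuf.
Declan starts before Hannah ends → Hannah and Declan overlap.
Rohan starts after Hannah ends — done with Hannah.
Rohan starts before Declan ends → Declan and Rohan overlap.
Tariq starts before Declan ends → Declan and Tariq overlap.
Jonas starts after Declan ends — done with Declan.
Tariq starts exactly when Rohan ends (back-to-back, no overlap) — done with Rohan.
Jonas starts after Tariq ends — done with Tariq.
Aoife starts before Jonas ends → Jonas and Aoife overlap.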